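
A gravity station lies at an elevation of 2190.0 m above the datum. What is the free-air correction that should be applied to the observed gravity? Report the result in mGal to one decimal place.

Free-air correction = 0.3086 × 2190.0 = 675.8 mGal

675.8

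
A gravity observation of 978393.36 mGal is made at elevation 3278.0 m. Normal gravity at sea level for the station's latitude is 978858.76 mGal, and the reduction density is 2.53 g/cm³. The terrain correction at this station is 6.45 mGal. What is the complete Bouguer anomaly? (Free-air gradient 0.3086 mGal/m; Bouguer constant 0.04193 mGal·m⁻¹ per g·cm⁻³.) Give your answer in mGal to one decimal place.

204.9

Free-air correction = 0.3086 × 3278.0 = 1011.59 mGal
Free-air anomaly = 978393.36 − 978858.76 + (1011.59) = 546.19 mGal
Bouguer slab correction = 0.04193 × 2.53 × 3278.0 = 347.74 mGal
Simple Bouguer anomaly = 546.19 − (347.74) = 198.45 mGal
Complete Bouguer anomaly = 198.45 + 6.45 = 204.90 mGal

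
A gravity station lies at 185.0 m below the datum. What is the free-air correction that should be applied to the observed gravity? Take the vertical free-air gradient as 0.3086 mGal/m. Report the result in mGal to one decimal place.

-57.1

Free-air correction = 0.3086 × -185.0 = -57.1 mGal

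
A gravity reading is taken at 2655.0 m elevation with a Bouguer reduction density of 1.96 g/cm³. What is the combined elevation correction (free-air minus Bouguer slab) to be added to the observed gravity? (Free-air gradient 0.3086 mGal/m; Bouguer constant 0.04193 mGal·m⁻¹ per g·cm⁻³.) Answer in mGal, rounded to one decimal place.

Combined gradient = 0.3086 − 0.04193 × 1.96 = 0.2264172 mGal/m
Combined elevation correction = 0.2264172 × 2655.0 = 601.1 mGal

601.1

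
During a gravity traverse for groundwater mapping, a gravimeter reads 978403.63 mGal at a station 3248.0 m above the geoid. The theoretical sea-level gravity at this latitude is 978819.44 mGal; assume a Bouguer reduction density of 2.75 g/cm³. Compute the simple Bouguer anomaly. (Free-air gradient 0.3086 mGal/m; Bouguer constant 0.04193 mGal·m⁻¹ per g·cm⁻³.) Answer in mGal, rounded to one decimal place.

212.0

Free-air correction = 0.3086 × 3248.0 = 1002.33 mGal
Free-air anomaly = 978403.63 − 978819.44 + (1002.33) = 586.52 mGal
Bouguer slab correction = 0.04193 × 2.75 × 3248.0 = 374.52 mGal
Simple Bouguer anomaly = 586.52 − (374.52) = 212.00 mGal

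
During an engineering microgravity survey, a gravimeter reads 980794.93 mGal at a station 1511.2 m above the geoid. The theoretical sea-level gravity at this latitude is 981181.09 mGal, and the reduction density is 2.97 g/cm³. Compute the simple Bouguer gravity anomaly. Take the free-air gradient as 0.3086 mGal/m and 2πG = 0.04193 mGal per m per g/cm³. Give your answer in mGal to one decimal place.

Free-air correction = 0.3086 × 1511.2 = 466.36 mGal
Free-air anomaly = 980794.93 − 981181.09 + (466.36) = 80.20 mGal
Bouguer slab correction = 0.04193 × 2.97 × 1511.2 = 188.19 mGal
Simple Bouguer anomaly = 80.20 − (188.19) = -107.99 mGal

-108.0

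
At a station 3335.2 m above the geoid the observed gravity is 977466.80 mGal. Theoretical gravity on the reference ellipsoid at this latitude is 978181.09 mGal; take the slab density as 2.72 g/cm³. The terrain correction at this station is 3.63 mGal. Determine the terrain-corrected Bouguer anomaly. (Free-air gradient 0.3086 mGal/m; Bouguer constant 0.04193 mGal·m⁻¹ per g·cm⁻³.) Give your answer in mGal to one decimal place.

Free-air correction = 0.3086 × 3335.2 = 1029.24 mGal
Free-air anomaly = 977466.80 − 978181.09 + (1029.24) = 314.95 mGal
Bouguer slab correction = 0.04193 × 2.72 × 3335.2 = 380.38 mGal
Simple Bouguer anomaly = 314.95 − (380.38) = -65.43 mGal
Complete Bouguer anomaly = -65.43 + 3.63 = -61.80 mGal

-61.8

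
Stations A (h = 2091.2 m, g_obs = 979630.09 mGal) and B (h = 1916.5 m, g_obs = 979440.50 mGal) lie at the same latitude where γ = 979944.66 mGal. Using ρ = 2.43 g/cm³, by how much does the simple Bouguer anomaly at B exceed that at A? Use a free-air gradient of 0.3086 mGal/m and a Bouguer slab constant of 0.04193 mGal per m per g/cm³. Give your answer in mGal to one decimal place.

Δg_SB(A) = 979630.09 − 979944.66 + 0.3086×2091.2 − 0.04193×2.43×2091.2 = 117.70 mGal
Δg_SB(B) = 979440.50 − 979944.66 + 0.3086×1916.5 − 0.04193×2.43×1916.5 = -108.00 mGal
Difference = -108.00 − (117.70) = -225.70 mGal

-225.7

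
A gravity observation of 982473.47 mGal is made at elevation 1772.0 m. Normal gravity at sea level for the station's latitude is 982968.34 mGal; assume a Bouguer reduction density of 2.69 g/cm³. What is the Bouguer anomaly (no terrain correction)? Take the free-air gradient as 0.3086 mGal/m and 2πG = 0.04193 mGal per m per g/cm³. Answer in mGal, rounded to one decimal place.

Free-air correction = 0.3086 × 1772.0 = 546.84 mGal
Free-air anomaly = 982473.47 − 982968.34 + (546.84) = 51.97 mGal
Bouguer slab correction = 0.04193 × 2.69 × 1772.0 = 199.87 mGal
Simple Bouguer anomaly = 51.97 − (199.87) = -147.90 mGal

-147.9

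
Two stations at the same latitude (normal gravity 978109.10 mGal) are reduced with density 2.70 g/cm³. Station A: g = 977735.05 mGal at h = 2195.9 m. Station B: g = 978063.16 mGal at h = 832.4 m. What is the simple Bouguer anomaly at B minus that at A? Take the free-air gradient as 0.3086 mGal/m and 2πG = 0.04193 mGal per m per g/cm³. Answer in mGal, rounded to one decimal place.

Δg_SB(A) = 977735.05 − 978109.10 + 0.3086×2195.9 − 0.04193×2.70×2195.9 = 55.00 mGal
Δg_SB(B) = 978063.16 − 978109.10 + 0.3086×832.4 − 0.04193×2.70×832.4 = 116.70 mGal
Difference = 116.70 − (55.00) = 61.70 mGal

61.7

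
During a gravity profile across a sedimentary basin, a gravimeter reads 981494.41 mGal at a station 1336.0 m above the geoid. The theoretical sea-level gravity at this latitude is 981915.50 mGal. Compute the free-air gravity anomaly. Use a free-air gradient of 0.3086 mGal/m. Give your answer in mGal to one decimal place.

Free-air correction = 0.3086 × 1336.0 = 412.29 mGal
Free-air anomaly = 981494.41 − 981915.50 + (412.29) = -8.80 mGal

-8.8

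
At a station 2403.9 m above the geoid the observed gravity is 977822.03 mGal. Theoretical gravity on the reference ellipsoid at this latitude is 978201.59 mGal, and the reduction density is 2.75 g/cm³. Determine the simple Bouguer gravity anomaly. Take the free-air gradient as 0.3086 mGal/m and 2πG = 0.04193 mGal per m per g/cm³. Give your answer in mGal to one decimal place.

Free-air correction = 0.3086 × 2403.9 = 741.84 mGal
Free-air anomaly = 977822.03 − 978201.59 + (741.84) = 362.28 mGal
Bouguer slab correction = 0.04193 × 2.75 × 2403.9 = 277.19 mGal
Simple Bouguer anomaly = 362.28 − (277.19) = 85.09 mGal

85.1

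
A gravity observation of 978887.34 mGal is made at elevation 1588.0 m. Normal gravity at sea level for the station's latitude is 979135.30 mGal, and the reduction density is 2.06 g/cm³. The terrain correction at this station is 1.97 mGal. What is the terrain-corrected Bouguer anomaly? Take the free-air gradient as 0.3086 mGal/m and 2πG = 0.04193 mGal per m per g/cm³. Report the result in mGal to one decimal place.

106.9

Free-air correction = 0.3086 × 1588.0 = 490.06 mGal
Free-air anomaly = 978887.34 − 979135.30 + (490.06) = 242.10 mGal
Bouguer slab correction = 0.04193 × 2.06 × 1588.0 = 137.16 mGal
Simple Bouguer anomaly = 242.10 − (137.16) = 104.94 mGal
Complete Bouguer anomaly = 104.94 + 1.97 = 106.91 mGal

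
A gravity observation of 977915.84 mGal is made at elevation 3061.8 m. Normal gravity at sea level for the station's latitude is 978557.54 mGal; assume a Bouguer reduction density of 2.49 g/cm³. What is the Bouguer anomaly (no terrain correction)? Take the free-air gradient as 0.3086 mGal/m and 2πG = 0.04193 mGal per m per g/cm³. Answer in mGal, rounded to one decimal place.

Free-air correction = 0.3086 × 3061.8 = 944.87 mGal
Free-air anomaly = 977915.84 − 978557.54 + (944.87) = 303.17 mGal
Bouguer slab correction = 0.04193 × 2.49 × 3061.8 = 319.67 mGal
Simple Bouguer anomaly = 303.17 − (319.67) = -16.50 mGal

-16.5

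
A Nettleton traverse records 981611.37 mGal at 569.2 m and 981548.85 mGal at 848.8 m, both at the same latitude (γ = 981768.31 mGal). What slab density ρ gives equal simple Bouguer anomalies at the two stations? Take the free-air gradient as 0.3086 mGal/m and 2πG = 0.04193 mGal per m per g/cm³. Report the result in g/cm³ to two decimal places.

2.03

Δg_obs = 981548.85 − 981611.37 = -62.52 mGal over Δh = 848.8 − 569.2 = 279.6 m
Equal Bouguer anomalies ⇒ Δg_obs + (0.3086 − 0.04193ρ)·Δh = 0
0.3086 − 0.04193ρ = −Δg_obs/Δh = 0.22361
ρ = (0.3086 − 0.22361) / 0.04193 = 2.03 g/cm³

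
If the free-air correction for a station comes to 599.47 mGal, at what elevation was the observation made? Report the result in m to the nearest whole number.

1943

h = 599.47 / 0.3086 = 1942.55 m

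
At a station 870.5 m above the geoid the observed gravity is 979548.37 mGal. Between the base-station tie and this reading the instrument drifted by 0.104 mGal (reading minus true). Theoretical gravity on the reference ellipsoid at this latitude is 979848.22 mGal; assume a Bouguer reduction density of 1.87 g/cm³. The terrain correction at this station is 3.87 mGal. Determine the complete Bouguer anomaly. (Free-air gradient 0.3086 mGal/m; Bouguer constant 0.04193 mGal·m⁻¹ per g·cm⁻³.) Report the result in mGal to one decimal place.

-95.7

Drift-corrected reading = 979548.37 − (0.104) = 979548.266 mGal
Free-air correction = 0.3086 × 870.5 = 268.64 mGal
Free-air anomaly = 979548.266 − 979848.22 + (268.64) = -31.314 mGal
Bouguer slab correction = 0.04193 × 1.87 × 870.5 = 68.26 mGal
Simple Bouguer anomaly = -31.314 − (68.26) = -99.574 mGal
Complete Bouguer anomaly = -99.574 + 3.87 = -95.704 mGal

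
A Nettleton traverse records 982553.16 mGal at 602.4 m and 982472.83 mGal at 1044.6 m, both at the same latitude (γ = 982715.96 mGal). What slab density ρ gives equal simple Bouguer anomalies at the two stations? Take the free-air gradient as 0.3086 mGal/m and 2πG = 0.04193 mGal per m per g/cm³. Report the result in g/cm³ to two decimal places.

3.03

Δg_obs = 982472.83 − 982553.16 = -80.33 mGal over Δh = 1044.6 − 602.4 = 442.2 m
Equal Bouguer anomalies ⇒ Δg_obs + (0.3086 − 0.04193ρ)·Δh = 0
0.3086 − 0.04193ρ = −Δg_obs/Δh = 0.18166
ρ = (0.3086 − 0.18166) / 0.04193 = 3.03 g/cm³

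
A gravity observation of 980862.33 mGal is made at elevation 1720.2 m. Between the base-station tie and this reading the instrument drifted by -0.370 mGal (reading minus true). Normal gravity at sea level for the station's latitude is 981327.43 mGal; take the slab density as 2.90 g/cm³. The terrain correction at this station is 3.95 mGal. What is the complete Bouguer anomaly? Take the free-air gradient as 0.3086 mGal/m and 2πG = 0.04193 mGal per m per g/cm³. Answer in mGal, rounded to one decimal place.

-139.1

Drift-corrected reading = 980862.33 − (-0.370) = 980862.700 mGal
Free-air correction = 0.3086 × 1720.2 = 530.85 mGal
Free-air anomaly = 980862.700 − 981327.43 + (530.85) = 66.120 mGal
Bouguer slab correction = 0.04193 × 2.90 × 1720.2 = 209.17 mGal
Simple Bouguer anomaly = 66.120 − (209.17) = -143.050 mGal
Complete Bouguer anomaly = -143.050 + 3.95 = -139.100 mGal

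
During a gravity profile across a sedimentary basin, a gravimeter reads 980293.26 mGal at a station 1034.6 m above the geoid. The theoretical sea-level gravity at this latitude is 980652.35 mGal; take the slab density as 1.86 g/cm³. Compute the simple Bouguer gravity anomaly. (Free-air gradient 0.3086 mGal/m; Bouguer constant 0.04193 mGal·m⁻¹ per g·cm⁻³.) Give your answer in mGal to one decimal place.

Free-air correction = 0.3086 × 1034.6 = 319.28 mGal
Free-air anomaly = 980293.26 − 980652.35 + (319.28) = -39.81 mGal
Bouguer slab correction = 0.04193 × 1.86 × 1034.6 = 80.69 mGal
Simple Bouguer anomaly = -39.81 − (80.69) = -120.50 mGal

-120.5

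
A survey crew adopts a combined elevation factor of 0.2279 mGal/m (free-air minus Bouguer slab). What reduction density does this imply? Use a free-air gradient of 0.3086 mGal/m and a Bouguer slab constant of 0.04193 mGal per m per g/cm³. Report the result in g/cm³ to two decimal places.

1.92

0.2279 = 0.3086 − 0.04193 × ρ
ρ = (0.3086 − 0.2279) / 0.04193 = 1.92 g/cm³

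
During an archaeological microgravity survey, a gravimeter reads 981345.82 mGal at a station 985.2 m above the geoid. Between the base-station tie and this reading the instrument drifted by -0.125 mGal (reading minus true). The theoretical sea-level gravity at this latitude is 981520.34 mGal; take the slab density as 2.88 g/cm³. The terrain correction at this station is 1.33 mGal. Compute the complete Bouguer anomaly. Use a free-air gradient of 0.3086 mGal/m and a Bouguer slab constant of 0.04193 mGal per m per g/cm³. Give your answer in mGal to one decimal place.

12.0

Drift-corrected reading = 981345.82 − (-0.125) = 981345.945 mGal
Free-air correction = 0.3086 × 985.2 = 304.03 mGal
Free-air anomaly = 981345.945 − 981520.34 + (304.03) = 129.635 mGal
Bouguer slab correction = 0.04193 × 2.88 × 985.2 = 118.97 mGal
Simple Bouguer anomaly = 129.635 − (118.97) = 10.665 mGal
Complete Bouguer anomaly = 10.665 + 1.33 = 11.995 mGal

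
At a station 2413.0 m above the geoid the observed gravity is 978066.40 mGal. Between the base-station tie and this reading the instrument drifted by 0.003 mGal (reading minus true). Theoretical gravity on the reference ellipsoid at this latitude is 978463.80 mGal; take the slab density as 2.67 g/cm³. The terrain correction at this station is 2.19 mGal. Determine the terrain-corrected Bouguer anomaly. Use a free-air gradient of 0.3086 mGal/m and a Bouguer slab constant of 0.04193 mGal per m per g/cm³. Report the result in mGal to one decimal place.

79.3

Drift-corrected reading = 978066.40 − (0.003) = 978066.397 mGal
Free-air correction = 0.3086 × 2413.0 = 744.65 mGal
Free-air anomaly = 978066.397 − 978463.80 + (744.65) = 347.247 mGal
Bouguer slab correction = 0.04193 × 2.67 × 2413.0 = 270.14 mGal
Simple Bouguer anomaly = 347.247 − (270.14) = 77.107 mGal
Complete Bouguer anomaly = 77.107 + 2.19 = 79.297 mGal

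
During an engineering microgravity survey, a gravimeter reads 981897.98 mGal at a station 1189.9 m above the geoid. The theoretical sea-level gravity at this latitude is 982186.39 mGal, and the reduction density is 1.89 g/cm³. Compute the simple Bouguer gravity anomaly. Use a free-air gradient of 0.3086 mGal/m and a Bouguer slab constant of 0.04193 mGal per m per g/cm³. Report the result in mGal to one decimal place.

Free-air correction = 0.3086 × 1189.9 = 367.20 mGal
Free-air anomaly = 981897.98 − 982186.39 + (367.20) = 78.79 mGal
Bouguer slab correction = 0.04193 × 1.89 × 1189.9 = 94.30 mGal
Simple Bouguer anomaly = 78.79 − (94.30) = -15.51 mGal

-15.5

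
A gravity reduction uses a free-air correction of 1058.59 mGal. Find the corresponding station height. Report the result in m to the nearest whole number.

3430

h = 1058.59 / 0.3086 = 3430.30 m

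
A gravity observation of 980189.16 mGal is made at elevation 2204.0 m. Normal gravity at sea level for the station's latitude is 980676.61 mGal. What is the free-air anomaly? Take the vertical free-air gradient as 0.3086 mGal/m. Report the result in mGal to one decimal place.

Free-air correction = 0.3086 × 2204.0 = 680.15 mGal
Free-air anomaly = 980189.16 − 980676.61 + (680.15) = 192.70 mGal

192.7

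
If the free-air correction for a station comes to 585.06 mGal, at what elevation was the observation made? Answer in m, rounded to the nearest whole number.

h = 585.06 / 0.3086 = 1895.85 m

1896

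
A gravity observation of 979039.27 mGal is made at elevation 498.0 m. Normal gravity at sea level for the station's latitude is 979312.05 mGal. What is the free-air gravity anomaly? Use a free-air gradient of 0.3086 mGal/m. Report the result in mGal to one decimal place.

Free-air correction = 0.3086 × 498.0 = 153.68 mGal
Free-air anomaly = 979039.27 − 979312.05 + (153.68) = -119.10 mGal

-119.1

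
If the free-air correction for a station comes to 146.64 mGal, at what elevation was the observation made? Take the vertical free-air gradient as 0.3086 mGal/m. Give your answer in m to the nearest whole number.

h = 146.64 / 0.3086 = 475.18 m

475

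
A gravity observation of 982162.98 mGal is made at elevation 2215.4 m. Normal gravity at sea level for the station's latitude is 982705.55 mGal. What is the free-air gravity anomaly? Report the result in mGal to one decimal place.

141.1

Free-air correction = 0.3086 × 2215.4 = 683.67 mGal
Free-air anomaly = 982162.98 − 982705.55 + (683.67) = 141.10 mGal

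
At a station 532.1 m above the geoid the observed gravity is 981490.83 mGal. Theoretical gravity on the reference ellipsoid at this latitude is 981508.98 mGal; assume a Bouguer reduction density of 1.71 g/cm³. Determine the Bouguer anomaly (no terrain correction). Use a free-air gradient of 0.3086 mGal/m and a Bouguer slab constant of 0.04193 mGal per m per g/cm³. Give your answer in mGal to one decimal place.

Free-air correction = 0.3086 × 532.1 = 164.21 mGal
Free-air anomaly = 981490.83 − 981508.98 + (164.21) = 146.06 mGal
Bouguer slab correction = 0.04193 × 1.71 × 532.1 = 38.15 mGal
Simple Bouguer anomaly = 146.06 − (38.15) = 107.91 mGal

107.9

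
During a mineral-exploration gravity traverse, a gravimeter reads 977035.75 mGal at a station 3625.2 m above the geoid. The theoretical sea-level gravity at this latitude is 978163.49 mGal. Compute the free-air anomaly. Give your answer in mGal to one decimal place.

Free-air correction = 0.3086 × 3625.2 = 1118.74 mGal
Free-air anomaly = 977035.75 − 978163.49 + (1118.74) = -9.00 mGal

-9.0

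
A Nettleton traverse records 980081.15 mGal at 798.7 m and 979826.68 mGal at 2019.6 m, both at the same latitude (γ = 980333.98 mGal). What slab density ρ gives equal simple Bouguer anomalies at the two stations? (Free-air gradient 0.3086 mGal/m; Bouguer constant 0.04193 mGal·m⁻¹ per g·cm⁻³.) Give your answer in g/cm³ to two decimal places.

Δg_obs = 979826.68 − 980081.15 = -254.47 mGal over Δh = 2019.6 − 798.7 = 1220.9 m
Equal Bouguer anomalies ⇒ Δg_obs + (0.3086 − 0.04193ρ)·Δh = 0
0.3086 − 0.04193ρ = −Δg_obs/Δh = 0.20843
ρ = (0.3086 − 0.20843) / 0.04193 = 2.39 g/cm³

2.39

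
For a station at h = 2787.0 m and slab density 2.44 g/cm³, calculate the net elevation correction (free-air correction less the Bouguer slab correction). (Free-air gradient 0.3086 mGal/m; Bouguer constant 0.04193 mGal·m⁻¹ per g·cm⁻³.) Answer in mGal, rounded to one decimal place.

574.9

Combined gradient = 0.3086 − 0.04193 × 2.44 = 0.2062908 mGal/m
Combined elevation correction = 0.2062908 × 2787.0 = 574.9 mGal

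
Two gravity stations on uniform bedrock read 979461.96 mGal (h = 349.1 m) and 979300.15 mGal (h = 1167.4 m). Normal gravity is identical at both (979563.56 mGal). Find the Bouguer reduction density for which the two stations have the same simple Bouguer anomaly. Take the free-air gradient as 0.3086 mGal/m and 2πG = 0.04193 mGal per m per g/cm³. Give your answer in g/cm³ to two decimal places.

Δg_obs = 979300.15 − 979461.96 = -161.81 mGal over Δh = 1167.4 − 349.1 = 818.3 m
Equal Bouguer anomalies ⇒ Δg_obs + (0.3086 − 0.04193ρ)·Δh = 0
0.3086 − 0.04193ρ = −Δg_obs/Δh = 0.19774
ρ = (0.3086 − 0.19774) / 0.04193 = 2.64 g/cm³

2.64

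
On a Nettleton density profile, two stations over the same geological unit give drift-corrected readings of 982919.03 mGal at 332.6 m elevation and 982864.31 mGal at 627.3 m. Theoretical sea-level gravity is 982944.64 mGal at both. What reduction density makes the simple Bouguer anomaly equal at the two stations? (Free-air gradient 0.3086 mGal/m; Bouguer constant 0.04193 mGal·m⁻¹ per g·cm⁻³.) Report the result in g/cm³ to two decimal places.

Δg_obs = 982864.31 − 982919.03 = -54.72 mGal over Δh = 627.3 − 332.6 = 294.7 m
Equal Bouguer anomalies ⇒ Δg_obs + (0.3086 − 0.04193ρ)·Δh = 0
0.3086 − 0.04193ρ = −Δg_obs/Δh = 0.18568
ρ = (0.3086 − 0.18568) / 0.04193 = 2.93 g/cm³

2.93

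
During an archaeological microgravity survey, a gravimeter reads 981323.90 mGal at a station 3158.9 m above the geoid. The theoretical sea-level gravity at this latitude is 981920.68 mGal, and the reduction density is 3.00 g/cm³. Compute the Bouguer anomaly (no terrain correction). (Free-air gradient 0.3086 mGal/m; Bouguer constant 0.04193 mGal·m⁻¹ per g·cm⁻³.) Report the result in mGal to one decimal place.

Free-air correction = 0.3086 × 3158.9 = 974.84 mGal
Free-air anomaly = 981323.90 − 981920.68 + (974.84) = 378.06 mGal
Bouguer slab correction = 0.04193 × 3.00 × 3158.9 = 397.36 mGal
Simple Bouguer anomaly = 378.06 − (397.36) = -19.30 mGal

-19.3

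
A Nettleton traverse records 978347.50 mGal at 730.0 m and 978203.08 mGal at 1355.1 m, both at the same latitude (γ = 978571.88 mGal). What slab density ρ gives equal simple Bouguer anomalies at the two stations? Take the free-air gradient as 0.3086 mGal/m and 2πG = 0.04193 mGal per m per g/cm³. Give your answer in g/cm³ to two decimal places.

Δg_obs = 978203.08 − 978347.50 = -144.42 mGal over Δh = 1355.1 − 730.0 = 625.1 m
Equal Bouguer anomalies ⇒ Δg_obs + (0.3086 − 0.04193ρ)·Δh = 0
0.3086 − 0.04193ρ = −Δg_obs/Δh = 0.23104
ρ = (0.3086 − 0.23104) / 0.04193 = 1.85 g/cm³

1.85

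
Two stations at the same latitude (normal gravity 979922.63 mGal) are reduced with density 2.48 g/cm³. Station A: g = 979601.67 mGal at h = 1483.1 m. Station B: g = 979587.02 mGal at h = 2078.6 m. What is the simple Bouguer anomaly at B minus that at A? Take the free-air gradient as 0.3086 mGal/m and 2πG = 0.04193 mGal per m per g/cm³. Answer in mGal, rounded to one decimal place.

Δg_SB(A) = 979601.67 − 979922.63 + 0.3086×1483.1 − 0.04193×2.48×1483.1 = -17.50 mGal
Δg_SB(B) = 979587.02 − 979922.63 + 0.3086×2078.6 − 0.04193×2.48×2078.6 = 89.70 mGal
Difference = 89.70 − (-17.50) = 107.20 mGal

107.2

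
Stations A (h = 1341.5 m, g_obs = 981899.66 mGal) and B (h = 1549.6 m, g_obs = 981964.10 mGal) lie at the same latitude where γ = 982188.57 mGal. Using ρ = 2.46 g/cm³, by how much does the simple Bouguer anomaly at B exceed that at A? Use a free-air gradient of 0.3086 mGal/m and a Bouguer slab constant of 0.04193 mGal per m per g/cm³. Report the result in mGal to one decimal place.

107.2

Δg_SB(A) = 981899.66 − 982188.57 + 0.3086×1341.5 − 0.04193×2.46×1341.5 = -13.30 mGal
Δg_SB(B) = 981964.10 − 982188.57 + 0.3086×1549.6 − 0.04193×2.46×1549.6 = 93.90 mGal
Difference = 93.90 − (-13.30) = 107.20 mGal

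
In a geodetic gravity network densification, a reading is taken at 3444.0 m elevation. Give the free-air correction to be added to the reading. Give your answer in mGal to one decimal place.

1062.8

Free-air correction = 0.3086 × 3444.0 = 1062.8 mGal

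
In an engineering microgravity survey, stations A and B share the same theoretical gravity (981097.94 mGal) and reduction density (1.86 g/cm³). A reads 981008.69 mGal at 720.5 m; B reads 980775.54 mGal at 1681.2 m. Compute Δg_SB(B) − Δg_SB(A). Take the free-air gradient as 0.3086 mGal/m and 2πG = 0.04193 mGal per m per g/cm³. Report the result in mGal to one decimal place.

Δg_SB(A) = 981008.69 − 981097.94 + 0.3086×720.5 − 0.04193×1.86×720.5 = 76.90 mGal
Δg_SB(B) = 980775.54 − 981097.94 + 0.3086×1681.2 − 0.04193×1.86×1681.2 = 65.30 mGal
Difference = 65.30 − (76.90) = -11.60 mGal

-11.6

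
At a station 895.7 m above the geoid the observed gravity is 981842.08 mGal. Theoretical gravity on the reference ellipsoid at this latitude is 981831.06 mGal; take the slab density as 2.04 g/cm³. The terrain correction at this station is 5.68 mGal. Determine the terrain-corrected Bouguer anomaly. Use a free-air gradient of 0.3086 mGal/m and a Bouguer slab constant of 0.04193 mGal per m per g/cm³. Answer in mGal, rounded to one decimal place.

Free-air correction = 0.3086 × 895.7 = 276.41 mGal
Free-air anomaly = 981842.08 − 981831.06 + (276.41) = 287.43 mGal
Bouguer slab correction = 0.04193 × 2.04 × 895.7 = 76.62 mGal
Simple Bouguer anomaly = 287.43 − (76.62) = 210.81 mGal
Complete Bouguer anomaly = 210.81 + 5.68 = 216.49 mGal

216.5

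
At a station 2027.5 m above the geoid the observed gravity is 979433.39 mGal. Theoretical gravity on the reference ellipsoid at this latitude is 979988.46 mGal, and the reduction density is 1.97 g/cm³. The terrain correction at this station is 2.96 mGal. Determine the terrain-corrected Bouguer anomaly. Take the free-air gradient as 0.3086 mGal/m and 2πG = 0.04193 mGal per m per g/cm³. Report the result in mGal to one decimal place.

Free-air correction = 0.3086 × 2027.5 = 625.69 mGal
Free-air anomaly = 979433.39 − 979988.46 + (625.69) = 70.62 mGal
Bouguer slab correction = 0.04193 × 1.97 × 2027.5 = 167.48 mGal
Simple Bouguer anomaly = 70.62 − (167.48) = -96.86 mGal
Complete Bouguer anomaly = -96.86 + 2.96 = -93.90 mGal

-93.9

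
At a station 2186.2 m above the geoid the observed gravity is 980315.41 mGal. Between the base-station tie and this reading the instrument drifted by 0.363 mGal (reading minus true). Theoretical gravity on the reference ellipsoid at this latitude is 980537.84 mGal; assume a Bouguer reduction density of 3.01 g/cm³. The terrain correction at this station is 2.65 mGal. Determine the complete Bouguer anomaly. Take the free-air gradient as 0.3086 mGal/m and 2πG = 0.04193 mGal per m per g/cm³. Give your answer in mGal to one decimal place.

178.6

Drift-corrected reading = 980315.41 − (0.363) = 980315.047 mGal
Free-air correction = 0.3086 × 2186.2 = 674.66 mGal
Free-air anomaly = 980315.047 − 980537.84 + (674.66) = 451.867 mGal
Bouguer slab correction = 0.04193 × 3.01 × 2186.2 = 275.92 mGal
Simple Bouguer anomaly = 451.867 − (275.92) = 175.947 mGal
Complete Bouguer anomaly = 175.947 + 2.65 = 178.597 mGal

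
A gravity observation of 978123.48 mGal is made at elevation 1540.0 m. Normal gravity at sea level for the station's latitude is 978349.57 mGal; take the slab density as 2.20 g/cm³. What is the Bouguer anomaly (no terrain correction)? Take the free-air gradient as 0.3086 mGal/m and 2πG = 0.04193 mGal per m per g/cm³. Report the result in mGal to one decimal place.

Free-air correction = 0.3086 × 1540.0 = 475.24 mGal
Free-air anomaly = 978123.48 − 978349.57 + (475.24) = 249.15 mGal
Bouguer slab correction = 0.04193 × 2.20 × 1540.0 = 142.06 mGal
Simple Bouguer anomaly = 249.15 − (142.06) = 107.09 mGal

107.1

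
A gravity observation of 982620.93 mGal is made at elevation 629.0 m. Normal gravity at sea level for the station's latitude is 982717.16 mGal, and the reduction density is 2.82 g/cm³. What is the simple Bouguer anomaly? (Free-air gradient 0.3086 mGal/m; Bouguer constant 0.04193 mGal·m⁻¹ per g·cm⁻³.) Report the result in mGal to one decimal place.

23.5

Free-air correction = 0.3086 × 629.0 = 194.11 mGal
Free-air anomaly = 982620.93 − 982717.16 + (194.11) = 97.88 mGal
Bouguer slab correction = 0.04193 × 2.82 × 629.0 = 74.37 mGal
Simple Bouguer anomaly = 97.88 − (74.37) = 23.51 mGal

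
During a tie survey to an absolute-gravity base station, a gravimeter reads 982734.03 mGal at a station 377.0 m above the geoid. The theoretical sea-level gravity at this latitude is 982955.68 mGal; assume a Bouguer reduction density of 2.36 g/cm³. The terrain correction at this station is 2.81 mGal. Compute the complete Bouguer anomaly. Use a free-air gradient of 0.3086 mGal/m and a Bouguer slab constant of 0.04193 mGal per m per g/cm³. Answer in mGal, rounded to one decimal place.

Free-air correction = 0.3086 × 377.0 = 116.34 mGal
Free-air anomaly = 982734.03 − 982955.68 + (116.34) = -105.31 mGal
Bouguer slab correction = 0.04193 × 2.36 × 377.0 = 37.31 mGal
Simple Bouguer anomaly = -105.31 − (37.31) = -142.62 mGal
Complete Bouguer anomaly = -142.62 + 2.81 = -139.81 mGal

-139.8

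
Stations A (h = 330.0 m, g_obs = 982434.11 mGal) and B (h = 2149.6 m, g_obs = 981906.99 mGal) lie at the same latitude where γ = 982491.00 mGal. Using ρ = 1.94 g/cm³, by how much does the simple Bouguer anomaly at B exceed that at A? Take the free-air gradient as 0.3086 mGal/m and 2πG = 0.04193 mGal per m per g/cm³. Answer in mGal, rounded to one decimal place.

-113.6

Δg_SB(A) = 982434.11 − 982491.00 + 0.3086×330.0 − 0.04193×1.94×330.0 = 18.10 mGal
Δg_SB(B) = 981906.99 − 982491.00 + 0.3086×2149.6 − 0.04193×1.94×2149.6 = -95.50 mGal
Difference = -95.50 − (18.10) = -113.60 mGal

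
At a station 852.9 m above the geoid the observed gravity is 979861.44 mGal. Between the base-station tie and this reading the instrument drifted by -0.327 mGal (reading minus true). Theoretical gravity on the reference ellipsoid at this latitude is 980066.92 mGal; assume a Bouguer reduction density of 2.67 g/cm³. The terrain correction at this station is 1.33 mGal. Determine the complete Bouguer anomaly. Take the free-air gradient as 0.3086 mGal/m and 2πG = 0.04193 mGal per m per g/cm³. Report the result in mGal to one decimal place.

Drift-corrected reading = 979861.44 − (-0.327) = 979861.767 mGal
Free-air correction = 0.3086 × 852.9 = 263.20 mGal
Free-air anomaly = 979861.767 − 980066.92 + (263.20) = 58.047 mGal
Bouguer slab correction = 0.04193 × 2.67 × 852.9 = 95.48 mGal
Simple Bouguer anomaly = 58.047 − (95.48) = -37.433 mGal
Complete Bouguer anomaly = -37.433 + 1.33 = -36.103 mGal

-36.1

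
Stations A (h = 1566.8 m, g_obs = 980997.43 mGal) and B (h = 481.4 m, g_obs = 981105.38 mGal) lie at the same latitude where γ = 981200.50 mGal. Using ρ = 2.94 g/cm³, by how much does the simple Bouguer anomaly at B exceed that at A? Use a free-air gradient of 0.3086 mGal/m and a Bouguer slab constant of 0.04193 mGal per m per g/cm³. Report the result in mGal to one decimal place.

Δg_SB(A) = 980997.43 − 981200.50 + 0.3086×1566.8 − 0.04193×2.94×1566.8 = 87.30 mGal
Δg_SB(B) = 981105.38 − 981200.50 + 0.3086×481.4 − 0.04193×2.94×481.4 = -5.90 mGal
Difference = -5.90 − (87.30) = -93.20 mGal

-93.2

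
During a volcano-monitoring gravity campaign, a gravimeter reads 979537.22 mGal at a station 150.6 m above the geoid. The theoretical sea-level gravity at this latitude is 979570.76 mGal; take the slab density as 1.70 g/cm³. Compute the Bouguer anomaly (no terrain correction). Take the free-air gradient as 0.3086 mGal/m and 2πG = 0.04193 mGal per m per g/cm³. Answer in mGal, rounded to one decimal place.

2.2

Free-air correction = 0.3086 × 150.6 = 46.48 mGal
Free-air anomaly = 979537.22 − 979570.76 + (46.48) = 12.94 mGal
Bouguer slab correction = 0.04193 × 1.70 × 150.6 = 10.73 mGal
Simple Bouguer anomaly = 12.94 − (10.73) = 2.21 mGal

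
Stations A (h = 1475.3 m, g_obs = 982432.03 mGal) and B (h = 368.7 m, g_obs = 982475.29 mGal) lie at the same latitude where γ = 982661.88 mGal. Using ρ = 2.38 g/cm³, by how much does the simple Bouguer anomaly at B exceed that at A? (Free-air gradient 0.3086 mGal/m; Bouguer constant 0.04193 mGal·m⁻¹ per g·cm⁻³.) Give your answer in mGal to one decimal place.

-187.8

Δg_SB(A) = 982432.03 − 982661.88 + 0.3086×1475.3 − 0.04193×2.38×1475.3 = 78.20 mGal
Δg_SB(B) = 982475.29 − 982661.88 + 0.3086×368.7 − 0.04193×2.38×368.7 = -109.60 mGal
Difference = -109.60 − (78.20) = -187.80 mGal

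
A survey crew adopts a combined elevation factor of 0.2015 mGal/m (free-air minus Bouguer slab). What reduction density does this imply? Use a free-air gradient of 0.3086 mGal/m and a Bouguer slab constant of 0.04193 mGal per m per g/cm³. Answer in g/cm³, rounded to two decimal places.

0.2015 = 0.3086 − 0.04193 × ρ
ρ = (0.3086 − 0.2015) / 0.04193 = 2.55 g/cm³

2.55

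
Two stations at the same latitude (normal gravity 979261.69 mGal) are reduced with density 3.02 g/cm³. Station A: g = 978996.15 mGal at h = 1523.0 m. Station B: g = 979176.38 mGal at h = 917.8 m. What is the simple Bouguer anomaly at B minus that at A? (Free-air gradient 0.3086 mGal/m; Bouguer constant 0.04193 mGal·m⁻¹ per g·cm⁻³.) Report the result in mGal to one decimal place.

70.1

Δg_SB(A) = 978996.15 − 979261.69 + 0.3086×1523.0 − 0.04193×3.02×1523.0 = 11.60 mGal
Δg_SB(B) = 979176.38 − 979261.69 + 0.3086×917.8 − 0.04193×3.02×917.8 = 81.70 mGal
Difference = 81.70 − (11.60) = 70.10 mGal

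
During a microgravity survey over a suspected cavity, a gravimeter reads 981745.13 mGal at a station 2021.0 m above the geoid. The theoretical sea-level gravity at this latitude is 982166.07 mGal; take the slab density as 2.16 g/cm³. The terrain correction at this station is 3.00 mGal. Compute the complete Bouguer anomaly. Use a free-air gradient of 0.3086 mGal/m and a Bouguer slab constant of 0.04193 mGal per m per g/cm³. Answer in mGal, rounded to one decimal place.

22.7

Free-air correction = 0.3086 × 2021.0 = 623.68 mGal
Free-air anomaly = 981745.13 − 982166.07 + (623.68) = 202.74 mGal
Bouguer slab correction = 0.04193 × 2.16 × 2021.0 = 183.04 mGal
Simple Bouguer anomaly = 202.74 − (183.04) = 19.70 mGal
Complete Bouguer anomaly = 19.70 + 3.00 = 22.70 mGal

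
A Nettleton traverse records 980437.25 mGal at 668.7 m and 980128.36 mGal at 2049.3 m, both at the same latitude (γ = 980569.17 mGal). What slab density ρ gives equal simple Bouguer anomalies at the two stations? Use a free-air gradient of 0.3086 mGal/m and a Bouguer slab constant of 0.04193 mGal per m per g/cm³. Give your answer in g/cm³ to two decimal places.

Δg_obs = 980128.36 − 980437.25 = -308.89 mGal over Δh = 2049.3 − 668.7 = 1380.6 m
Equal Bouguer anomalies ⇒ Δg_obs + (0.3086 − 0.04193ρ)·Δh = 0
0.3086 − 0.04193ρ = −Δg_obs/Δh = 0.22374
ρ = (0.3086 − 0.22374) / 0.04193 = 2.02 g/cm³

2.02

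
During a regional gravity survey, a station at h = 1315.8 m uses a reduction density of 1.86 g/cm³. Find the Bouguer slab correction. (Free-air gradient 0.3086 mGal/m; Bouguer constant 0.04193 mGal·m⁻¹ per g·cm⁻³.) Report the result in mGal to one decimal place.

102.6

Bouguer slab correction = 0.04193 × 1.86 × 1315.8 = 102.6 mGal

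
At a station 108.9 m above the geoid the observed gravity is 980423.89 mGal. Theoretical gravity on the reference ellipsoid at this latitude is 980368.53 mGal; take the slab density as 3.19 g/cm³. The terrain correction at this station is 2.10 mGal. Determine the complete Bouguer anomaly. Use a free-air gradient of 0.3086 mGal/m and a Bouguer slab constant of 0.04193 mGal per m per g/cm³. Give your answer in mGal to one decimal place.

76.5

Free-air correction = 0.3086 × 108.9 = 33.61 mGal
Free-air anomaly = 980423.89 − 980368.53 + (33.61) = 88.97 mGal
Bouguer slab correction = 0.04193 × 3.19 × 108.9 = 14.57 mGal
Simple Bouguer anomaly = 88.97 − (14.57) = 74.40 mGal
Complete Bouguer anomaly = 74.40 + 2.10 = 76.50 mGal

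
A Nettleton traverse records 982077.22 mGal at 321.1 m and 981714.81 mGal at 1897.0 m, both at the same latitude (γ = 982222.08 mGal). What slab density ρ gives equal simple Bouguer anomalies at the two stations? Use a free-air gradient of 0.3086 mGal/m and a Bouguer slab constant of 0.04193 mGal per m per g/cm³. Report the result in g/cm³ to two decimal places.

Δg_obs = 981714.81 − 982077.22 = -362.41 mGal over Δh = 1897.0 − 321.1 = 1575.9 m
Equal Bouguer anomalies ⇒ Δg_obs + (0.3086 − 0.04193ρ)·Δh = 0
0.3086 − 0.04193ρ = −Δg_obs/Δh = 0.22997
ρ = (0.3086 − 0.22997) / 0.04193 = 1.88 g/cm³

1.88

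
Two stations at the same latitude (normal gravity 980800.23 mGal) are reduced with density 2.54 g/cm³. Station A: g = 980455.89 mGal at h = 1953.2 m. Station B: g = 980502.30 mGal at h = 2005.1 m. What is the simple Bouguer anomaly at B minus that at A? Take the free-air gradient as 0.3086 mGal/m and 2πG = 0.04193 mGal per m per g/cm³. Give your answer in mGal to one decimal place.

56.9

Δg_SB(A) = 980455.89 − 980800.23 + 0.3086×1953.2 − 0.04193×2.54×1953.2 = 50.40 mGal
Δg_SB(B) = 980502.30 − 980800.23 + 0.3086×2005.1 − 0.04193×2.54×2005.1 = 107.30 mGal
Difference = 107.30 − (50.40) = 56.90 mGal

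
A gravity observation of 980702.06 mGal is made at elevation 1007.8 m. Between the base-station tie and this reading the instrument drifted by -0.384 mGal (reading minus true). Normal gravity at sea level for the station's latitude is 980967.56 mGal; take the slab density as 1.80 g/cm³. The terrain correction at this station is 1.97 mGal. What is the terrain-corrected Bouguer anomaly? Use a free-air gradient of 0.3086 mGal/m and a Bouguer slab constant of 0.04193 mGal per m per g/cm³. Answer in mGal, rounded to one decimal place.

-28.2

Drift-corrected reading = 980702.06 − (-0.384) = 980702.444 mGal
Free-air correction = 0.3086 × 1007.8 = 311.01 mGal
Free-air anomaly = 980702.444 − 980967.56 + (311.01) = 45.894 mGal
Bouguer slab correction = 0.04193 × 1.80 × 1007.8 = 76.06 mGal
Simple Bouguer anomaly = 45.894 − (76.06) = -30.166 mGal
Complete Bouguer anomaly = -30.166 + 1.97 = -28.196 mGal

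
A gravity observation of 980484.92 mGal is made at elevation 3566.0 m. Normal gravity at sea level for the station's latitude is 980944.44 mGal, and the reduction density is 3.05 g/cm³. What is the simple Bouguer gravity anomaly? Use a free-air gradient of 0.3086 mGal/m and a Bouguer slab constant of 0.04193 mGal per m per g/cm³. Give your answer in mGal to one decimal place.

184.9

Free-air correction = 0.3086 × 3566.0 = 1100.47 mGal
Free-air anomaly = 980484.92 − 980944.44 + (1100.47) = 640.95 mGal
Bouguer slab correction = 0.04193 × 3.05 × 3566.0 = 456.04 mGal
Simple Bouguer anomaly = 640.95 − (456.04) = 184.91 mGal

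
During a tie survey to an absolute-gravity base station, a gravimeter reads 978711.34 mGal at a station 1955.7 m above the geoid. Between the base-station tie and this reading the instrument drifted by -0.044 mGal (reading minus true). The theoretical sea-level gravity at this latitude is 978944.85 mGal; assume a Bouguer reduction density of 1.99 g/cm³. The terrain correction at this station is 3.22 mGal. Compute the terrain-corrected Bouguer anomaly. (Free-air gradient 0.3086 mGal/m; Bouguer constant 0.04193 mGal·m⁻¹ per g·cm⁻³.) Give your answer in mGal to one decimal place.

210.1

Drift-corrected reading = 978711.34 − (-0.044) = 978711.384 mGal
Free-air correction = 0.3086 × 1955.7 = 603.53 mGal
Free-air anomaly = 978711.384 − 978944.85 + (603.53) = 370.064 mGal
Bouguer slab correction = 0.04193 × 1.99 × 1955.7 = 163.18 mGal
Simple Bouguer anomaly = 370.064 − (163.18) = 206.884 mGal
Complete Bouguer anomaly = 206.884 + 3.22 = 210.104 mGal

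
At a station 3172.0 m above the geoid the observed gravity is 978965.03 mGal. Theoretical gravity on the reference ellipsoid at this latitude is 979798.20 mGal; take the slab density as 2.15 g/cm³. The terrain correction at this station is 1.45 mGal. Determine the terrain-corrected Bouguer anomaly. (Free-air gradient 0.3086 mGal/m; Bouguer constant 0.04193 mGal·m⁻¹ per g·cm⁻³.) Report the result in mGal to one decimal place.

-138.8

Free-air correction = 0.3086 × 3172.0 = 978.88 mGal
Free-air anomaly = 978965.03 − 979798.20 + (978.88) = 145.71 mGal
Bouguer slab correction = 0.04193 × 2.15 × 3172.0 = 285.95 mGal
Simple Bouguer anomaly = 145.71 − (285.95) = -140.24 mGal
Complete Bouguer anomaly = -140.24 + 1.45 = -138.79 mGal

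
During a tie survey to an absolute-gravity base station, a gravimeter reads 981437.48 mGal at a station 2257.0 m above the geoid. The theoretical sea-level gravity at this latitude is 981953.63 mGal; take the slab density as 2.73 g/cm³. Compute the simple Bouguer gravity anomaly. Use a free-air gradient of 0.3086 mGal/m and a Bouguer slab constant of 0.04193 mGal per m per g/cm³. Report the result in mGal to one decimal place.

-78.0

Free-air correction = 0.3086 × 2257.0 = 696.51 mGal
Free-air anomaly = 981437.48 − 981953.63 + (696.51) = 180.36 mGal
Bouguer slab correction = 0.04193 × 2.73 × 2257.0 = 258.36 mGal
Simple Bouguer anomaly = 180.36 − (258.36) = -78.00 mGal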